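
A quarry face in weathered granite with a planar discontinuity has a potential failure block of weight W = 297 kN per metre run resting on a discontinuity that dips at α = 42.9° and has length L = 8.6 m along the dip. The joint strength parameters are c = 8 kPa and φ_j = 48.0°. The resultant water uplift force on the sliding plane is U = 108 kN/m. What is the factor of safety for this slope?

FS = 0.94

Resolving the block weight along and normal to the plane and applying the Mohr–Coulomb strength on the joint:
N' = W cosα − U = 297·cos42.9° − 108 = 109.6 kN/m
Driving force T = W sinα = 297·sin42.9° = 202.2 kN/m
Resisting force R = c·L + N'·tanφ_j = 8·8.6 + 109.6·tan48.0° = 68.8 + 121.7 = 190.5 kN/m
FS = R / T = 190.5 / 202.2 = 0.942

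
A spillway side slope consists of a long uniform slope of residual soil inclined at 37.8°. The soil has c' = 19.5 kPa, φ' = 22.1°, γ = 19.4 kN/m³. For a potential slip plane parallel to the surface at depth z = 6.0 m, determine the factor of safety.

FS = 0.87

For an infinite slope with a slip plane parallel to the surface (no pore pressure): FS = [c' + γz cos²β tanφ'] / [γz sinβ cosβ].
γz = 19.4·6.0 = 116.40 kN/m²
Numerator = 19.5 + 116.40·cos²37.8°·tan22.1° = 19.5 + 116.40·0.6243·0.4061 = 49.010 kPa
Denominator = 116.40·sin37.8°·cos37.8° = 116.40·0.6129·0.7902 = 56.372 kPa
FS = 49.010 / 56.372 = 0.869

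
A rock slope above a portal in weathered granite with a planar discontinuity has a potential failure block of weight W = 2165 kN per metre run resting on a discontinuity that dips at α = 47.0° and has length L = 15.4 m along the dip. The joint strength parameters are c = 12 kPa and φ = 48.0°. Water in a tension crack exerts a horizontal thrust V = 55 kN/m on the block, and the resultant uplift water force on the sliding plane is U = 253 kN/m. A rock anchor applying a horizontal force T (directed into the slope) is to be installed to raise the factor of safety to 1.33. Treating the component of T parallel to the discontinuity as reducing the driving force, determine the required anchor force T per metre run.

T = 382 kN/m

Resolving forces along and normal to the sliding plane, with the horizontal anchor force T adding T·sinα to the effective normal force and T·cosα acting up the plane against the driving force:
FS = [cL + (W cosα − U − V sinα + T sinα) tanφ] / [W sinα + V cosα − T cosα]
Without the anchor: N' = 1183.3 kN/m, driving T_d = 1620.9 kN/m, resisting R = 12·15.4 + 1183.3·tan48.0° = 1499.0 kN/m, FS = 0.92.
Setting FS = 1.33 and solving for T:
1.33·(1620.9 − T cos47.0°) = 1499.0 + T sin47.0°·tan48.0°
T·(sin47.0°·tan48.0° + 1.33·cos47.0°) = 1.33·1620.9 − 1499.0
T·(0.7314·1.1106 + 1.33·0.6820) = 2155.8 − 1499.0 = 656.8
T·1.7193 = 656.8
T = 382.0 kN/m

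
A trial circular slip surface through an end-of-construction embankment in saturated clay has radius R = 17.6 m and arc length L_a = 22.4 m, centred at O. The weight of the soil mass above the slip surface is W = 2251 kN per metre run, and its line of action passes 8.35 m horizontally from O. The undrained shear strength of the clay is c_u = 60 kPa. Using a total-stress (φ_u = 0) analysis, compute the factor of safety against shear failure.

Taking moments about the centre O, the resisting moment is provided by the undrained shear strength acting along the arc:
M_R = c_u·L_a·R = 60·22.40·17.6 = 23654.4 kN·m/m
M_D = W·d = 2251·8.35 = 18795.8 kN·m/m
FS = M_R / M_D = 23654.4 / 18795.8 = 1.258

FS = 1.26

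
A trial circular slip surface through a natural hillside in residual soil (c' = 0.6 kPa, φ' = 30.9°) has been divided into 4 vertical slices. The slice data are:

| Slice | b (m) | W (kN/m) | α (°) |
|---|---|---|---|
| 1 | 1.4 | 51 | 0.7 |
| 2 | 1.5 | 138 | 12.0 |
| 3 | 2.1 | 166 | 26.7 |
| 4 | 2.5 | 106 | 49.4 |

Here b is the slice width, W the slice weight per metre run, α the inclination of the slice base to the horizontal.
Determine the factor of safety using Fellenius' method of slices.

Ordinary method of slices: FS = Σ[c'·Δl_i + (W_i cosα_i)·tanφ'] / Σ W_i sinα_i, with Δl_i = b_i / cosα_i.
Slice 1: Δl = 1.4/cos0.7° = 1.400 m; N'_1 = 51·cos0.7° = 51.0; c'Δl = 0.84; W sinα = 0.6
Slice 2: Δl = 1.5/cos12.0° = 1.534 m; N'_2 = 138·cos12.0° = 135.0; c'Δl = 0.92; W sinα = 28.7
Slice 3: Δl = 2.1/cos26.7° = 2.351 m; N'_3 = 166·cos26.7° = 148.3; c'Δl = 1.41; W sinα = 74.6
Slice 4: Δl = 2.5/cos49.4° = 3.842 m; N'_4 = 106·cos49.4° = 69.0; c'Δl = 2.30; W sinα = 80.5
Σc'Δl = 5.5 kN/m; ΣN' = 403.3 kN/m; ΣW sinα = 184.4 kN/m
Resisting = 5.5 + 403.3·tan30.9° = 5.5 + 241.3 = 246.8 kN/m
FS = 246.8 / 184.4 = 1.339

FS = 1.34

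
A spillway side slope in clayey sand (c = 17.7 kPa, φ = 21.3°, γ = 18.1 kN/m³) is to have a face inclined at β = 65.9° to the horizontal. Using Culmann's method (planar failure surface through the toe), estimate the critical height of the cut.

Culmann's analysis gives the critical failure plane at α_cr = (β + φ)/2 = (65.9 + 21.3)/2 = 43.6°, and the critical height
H_c = (4c/γ) · sinβ cosφ / [1 − cos(β − φ)]
    = (4·17.7/18.1) · sin65.9°·cos21.3° / [1 − cos(44.6°)]
    = 3.912 · 0.9128·0.9317 / [1 − 0.7120]
    = 3.912 · 0.8505 / 0.2880
    = 11.55 m

H_c = 11.55 m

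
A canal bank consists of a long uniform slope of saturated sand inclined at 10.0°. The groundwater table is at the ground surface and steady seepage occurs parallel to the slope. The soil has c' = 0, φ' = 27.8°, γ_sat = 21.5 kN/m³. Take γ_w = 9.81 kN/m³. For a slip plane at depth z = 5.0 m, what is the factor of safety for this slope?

FS = 1.63

With seepage parallel to the slope and the water table at the surface, the effective normal stress on the slip plane uses the buoyant unit weight γ' = γ_sat − γ_w while the driving shear stress uses γ_sat:
FS = [c' + γ' z cos²β tanφ'] / [γ_sat z sinβ cosβ]
(For c' = 0 this reduces to FS = (γ'/γ_sat)·tanφ'/tanβ.)
γ' = 21.5 − 9.81 = 11.69 kN/m³
Numerator = 0.0 + 11.69·5.0·cos²10.0°·tan27.8° = 0.0 + 11.69·5.0·0.9698·0.5272 = 29.888 kPa
Denominator = 21.5·5.0·sin10.0°·cos10.0° = 21.5·5.0·0.1736·0.9848 = 18.384 kPa
FS = 29.888 / 18.384 = 1.626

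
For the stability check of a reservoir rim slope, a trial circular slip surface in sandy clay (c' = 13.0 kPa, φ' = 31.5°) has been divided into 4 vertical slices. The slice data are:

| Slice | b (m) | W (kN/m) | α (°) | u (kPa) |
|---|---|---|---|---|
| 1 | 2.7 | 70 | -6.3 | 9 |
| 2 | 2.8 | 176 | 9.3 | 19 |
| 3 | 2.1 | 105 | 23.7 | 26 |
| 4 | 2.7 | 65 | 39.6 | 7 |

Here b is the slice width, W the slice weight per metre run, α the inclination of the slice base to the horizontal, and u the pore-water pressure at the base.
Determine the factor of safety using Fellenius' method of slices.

Ordinary method of slices: FS = Σ[c'·Δl_i + (W_i cosα_i − u_i·Δl_i)·tanφ'] / Σ W_i sinα_i, with Δl_i = b_i / cosα_i.
Slice 1: Δl = 2.7/cos(-6.3°) = 2.716 m; N'_1 = 70·cos(-6.3°) − 9·2.716 = 45.1; c'Δl = 35.31; W sinα = -7.7
Slice 2: Δl = 2.8/cos9.3° = 2.837 m; N'_2 = 176·cos9.3° − 19·2.837 = 119.8; c'Δl = 36.88; W sinα = 28.4
Slice 3: Δl = 2.1/cos23.7° = 2.293 m; N'_3 = 105·cos23.7° − 26·2.293 = 36.5; c'Δl = 29.81; W sinα = 42.2
Slice 4: Δl = 2.7/cos39.6° = 3.504 m; N'_4 = 65·cos39.6° − 7·3.504 = 25.6; c'Δl = 45.55; W sinα = 41.4
Σc'Δl = 147.6 kN/m; ΣN' = 227.0 kN/m; ΣW sinα = 104.4 kN/m
Resisting = 147.6 + 227.0·tan31.5° = 147.6 + 139.1 = 286.7 kN/m
FS = 286.7 / 104.4 = 2.746

FS = 2.75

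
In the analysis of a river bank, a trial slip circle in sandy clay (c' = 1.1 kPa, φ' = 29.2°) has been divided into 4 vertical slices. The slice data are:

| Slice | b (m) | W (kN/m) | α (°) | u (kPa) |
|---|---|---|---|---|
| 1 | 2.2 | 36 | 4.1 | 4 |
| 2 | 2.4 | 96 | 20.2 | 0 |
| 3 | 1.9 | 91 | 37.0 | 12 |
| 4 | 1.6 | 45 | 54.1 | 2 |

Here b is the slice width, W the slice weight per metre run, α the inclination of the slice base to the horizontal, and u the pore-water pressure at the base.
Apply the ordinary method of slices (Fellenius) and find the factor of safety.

FS = 0.89

Ordinary method of slices: FS = Σ[c'·Δl_i + (W_i cosα_i − u_i·Δl_i)·tanφ'] / Σ W_i sinα_i, with Δl_i = b_i / cosα_i.
Slice 1: Δl = 2.2/cos4.1° = 2.206 m; N'_1 = 36·cos4.1° − 4·2.206 = 27.1; c'Δl = 2.43; W sinα = 2.6
Slice 2: Δl = 2.4/cos20.2° = 2.557 m; N'_2 = 96·cos20.2° − 0·2.557 = 90.1; c'Δl = 2.81; W sinα = 33.1
Slice 3: Δl = 1.9/cos37.0° = 2.379 m; N'_3 = 91·cos37.0° − 12·2.379 = 44.1; c'Δl = 2.62; W sinα = 54.8
Slice 4: Δl = 1.6/cos54.1° = 2.729 m; N'_4 = 45·cos54.1° − 2·2.729 = 20.9; c'Δl = 3.00; W sinα = 36.5
Σc'Δl = 10.9 kN/m; ΣN' = 182.2 kN/m; ΣW sinα = 126.9 kN/m
Resisting = 10.9 + 182.2·tan29.2° = 10.9 + 101.8 = 112.7 kN/m
FS = 112.7 / 126.9 = 0.888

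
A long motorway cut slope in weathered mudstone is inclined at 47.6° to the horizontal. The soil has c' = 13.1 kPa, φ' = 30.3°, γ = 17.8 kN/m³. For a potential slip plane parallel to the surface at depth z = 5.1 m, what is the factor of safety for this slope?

For an infinite slope with a slip plane parallel to the surface (no pore pressure): FS = [c' + γz cos²β tanφ'] / [γz sinβ cosβ].
γz = 17.8·5.1 = 90.78 kN/m²
Numerator = 13.1 + 90.78·cos²47.6°·tan30.3° = 13.1 + 90.78·0.4547·0.5844 = 37.220 kPa
Denominator = 90.78·sin47.6°·cos47.6° = 90.78·0.7385·0.6743 = 45.203 kPa
FS = 37.220 / 45.203 = 0.823

FS = 0.82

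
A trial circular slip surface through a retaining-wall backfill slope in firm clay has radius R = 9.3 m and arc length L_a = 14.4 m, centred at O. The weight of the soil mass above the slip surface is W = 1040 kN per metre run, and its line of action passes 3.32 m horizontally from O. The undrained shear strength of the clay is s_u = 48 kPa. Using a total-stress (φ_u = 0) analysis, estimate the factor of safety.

FS = 1.86

Taking moments about the centre O, the resisting moment is provided by the undrained shear strength acting along the arc:
M_R = s_u·L_a·R = 48·14.40·9.3 = 6428.2 kN·m/m
M_D = W·d = 1040·3.32 = 3452.8 kN·m/m
FS = M_R / M_D = 6428.2 / 3452.8 = 1.862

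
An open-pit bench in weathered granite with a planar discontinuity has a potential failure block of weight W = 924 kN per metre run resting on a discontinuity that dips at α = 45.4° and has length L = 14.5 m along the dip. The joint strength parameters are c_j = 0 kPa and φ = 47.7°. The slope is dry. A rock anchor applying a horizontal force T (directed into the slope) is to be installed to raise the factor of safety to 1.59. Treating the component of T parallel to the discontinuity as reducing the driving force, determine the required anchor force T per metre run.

T = 175 kN/m

Resolving forces along and normal to the sliding plane, with the horizontal anchor force T adding T·sinα to the effective normal force and T·cosα acting up the plane against the driving force:
FS = [c_jL + (W cosα + T sinα) tanφ] / [W sinα − T cosα]
Without the anchor: N' = 648.8 kN/m, driving T_d = 657.9 kN/m, resisting R = 0·14.5 + 648.8·tan47.7° = 713.0 kN/m, FS = 1.08.
Setting FS = 1.59 and solving for T:
1.59·(657.9 − T cos45.4°) = 713.0 + T sin45.4°·tan47.7°
T·(sin45.4°·tan47.7° + 1.59·cos45.4°) = 1.59·657.9 − 713.0
T·(0.7120·1.0990 + 1.59·0.7022) = 1046.1 − 713.0 = 333.1
T·1.8989 = 333.1
T = 175.4 kN/m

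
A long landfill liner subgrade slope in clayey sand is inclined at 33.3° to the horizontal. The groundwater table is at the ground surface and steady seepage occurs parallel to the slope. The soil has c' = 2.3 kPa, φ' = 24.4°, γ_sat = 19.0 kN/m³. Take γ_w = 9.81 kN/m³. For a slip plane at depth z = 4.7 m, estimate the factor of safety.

FS = 0.39

With seepage parallel to the slope and the water table at the surface, the effective normal stress on the slip plane uses the buoyant unit weight γ' = γ_sat − γ_w while the driving shear stress uses γ_sat:
FS = [c' + γ' z cos²β tanφ'] / [γ_sat z sinβ cosβ]
γ' = 19.0 − 9.81 = 9.19 kN/m³
Numerator = 2.3 + 9.19·4.7·cos²33.3°·tan24.4° = 2.3 + 9.19·4.7·0.6986·0.4536 = 15.987 kPa
Denominator = 19.0·4.7·sin33.3°·cos33.3° = 19.0·4.7·0.5490·0.8358 = 40.978 kPa
FS = 15.987 / 40.978 = 0.390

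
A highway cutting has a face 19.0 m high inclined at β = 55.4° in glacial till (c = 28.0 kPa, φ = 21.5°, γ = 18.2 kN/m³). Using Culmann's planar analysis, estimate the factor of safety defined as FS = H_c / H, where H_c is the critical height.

H_c = (4c/γ) · sinβ cosφ / [1 − cos(β − φ)]
    = (4·28.0/18.2) · sin55.4°·cos21.5° / [1 − cos33.9°]
    = 6.154 · 0.7659 / 0.1700 = 27.73 m
FS = H_c / H = 27.73 / 19.0 = 1.459

FS = 1.46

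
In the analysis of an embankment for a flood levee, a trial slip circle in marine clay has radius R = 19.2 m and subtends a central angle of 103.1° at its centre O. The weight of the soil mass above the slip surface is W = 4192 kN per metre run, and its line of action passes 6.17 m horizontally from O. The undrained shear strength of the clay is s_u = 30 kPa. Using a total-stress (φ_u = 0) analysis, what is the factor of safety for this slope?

Taking moments about the centre O, the resisting moment is provided by the undrained shear strength acting along the arc:
Arc length L_a = R·θ = 19.2·(103.1°·π/180) = 19.2·1.7994 = 34.55 m
M_R = s_u·L_a·R = 30·34.55·19.2 = 19900.3 kN·m/m
M_D = W·d = 4192·6.17 = 25864.6 kN·m/m
FS = M_R / M_D = 19900.3 / 25864.6 = 0.769

FS = 0.77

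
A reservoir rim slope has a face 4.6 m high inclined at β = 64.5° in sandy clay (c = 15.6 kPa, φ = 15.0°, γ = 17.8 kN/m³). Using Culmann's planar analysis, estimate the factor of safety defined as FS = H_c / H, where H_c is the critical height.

FS = 1.90

H_c = (4c/γ) · sinβ cosφ / [1 − cos(β − φ)]
    = (4·15.6/17.8) · sin64.5°·cos15.0° / [1 − cos49.5°]
    = 3.506 · 0.8718 / 0.3506 = 8.72 m
FS = H_c / H = 8.72 / 4.6 = 1.895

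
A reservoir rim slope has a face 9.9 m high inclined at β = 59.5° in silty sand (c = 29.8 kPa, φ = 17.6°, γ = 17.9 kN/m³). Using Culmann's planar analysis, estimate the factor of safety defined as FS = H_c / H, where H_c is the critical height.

FS = 2.16

H_c = (4c/γ) · sinβ cosφ / [1 − cos(β − φ)]
    = (4·29.8/17.9) · sin59.5°·cos17.6° / [1 − cos41.9°]
    = 6.659 · 0.8213 / 0.2557 = 21.39 m
FS = H_c / H = 21.39 / 9.9 = 2.161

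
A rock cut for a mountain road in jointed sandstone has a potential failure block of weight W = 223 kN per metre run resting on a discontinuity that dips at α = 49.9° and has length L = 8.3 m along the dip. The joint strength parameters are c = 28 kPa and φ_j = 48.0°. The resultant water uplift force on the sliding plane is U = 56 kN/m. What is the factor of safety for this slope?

FS = 1.93

Resolving the block weight along and normal to the plane and applying the Mohr–Coulomb strength on the joint:
N' = W cosα − U = 223·cos49.9° − 56 = 87.6 kN/m
Driving force T = W sinα = 223·sin49.9° = 170.6 kN/m
Resisting force R = c·L + N'·tanφ_j = 28·8.3 + 87.6·tan48.0° = 232.4 + 97.3 = 329.7 kN/m
FS = R / T = 329.7 / 170.6 = 1.933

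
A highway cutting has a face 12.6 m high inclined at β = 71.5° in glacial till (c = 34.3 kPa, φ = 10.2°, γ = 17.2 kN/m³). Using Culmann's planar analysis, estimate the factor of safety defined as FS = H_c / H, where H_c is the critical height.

H_c = (4c/γ) · sinβ cosφ / [1 − cos(β − φ)]
    = (4·34.3/17.2) · sin71.5°·cos10.2° / [1 − cos61.3°]
    = 7.977 · 0.9333 / 0.5198 = 14.32 m
FS = H_c / H = 14.32 / 12.6 = 1.137

FS = 1.14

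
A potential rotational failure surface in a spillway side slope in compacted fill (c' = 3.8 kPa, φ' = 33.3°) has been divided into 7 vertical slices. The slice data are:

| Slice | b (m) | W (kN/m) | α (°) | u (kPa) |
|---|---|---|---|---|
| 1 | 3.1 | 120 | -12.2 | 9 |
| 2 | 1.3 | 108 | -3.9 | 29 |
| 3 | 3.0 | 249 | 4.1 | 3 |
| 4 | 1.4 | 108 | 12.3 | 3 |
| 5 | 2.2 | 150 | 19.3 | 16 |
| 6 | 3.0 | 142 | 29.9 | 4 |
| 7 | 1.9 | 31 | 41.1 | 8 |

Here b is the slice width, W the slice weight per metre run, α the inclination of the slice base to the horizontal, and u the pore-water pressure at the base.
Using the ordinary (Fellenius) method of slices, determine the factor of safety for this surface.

Ordinary method of slices: FS = Σ[c'·Δl_i + (W_i cosα_i − u_i·Δl_i)·tanφ'] / Σ W_i sinα_i, with Δl_i = b_i / cosα_i.
Slice 1: Δl = 3.1/cos(-12.2°) = 3.172 m; N'_1 = 120·cos(-12.2°) − 9·3.172 = 88.7; c'Δl = 12.05; W sinα = -25.4
Slice 2: Δl = 1.3/cos(-3.9°) = 1.303 m; N'_2 = 108·cos(-3.9°) − 29·1.303 = 70.0; c'Δl = 4.95; W sinα = -7.3
Slice 3: Δl = 3.0/cos4.1° = 3.008 m; N'_3 = 249·cos4.1° − 3·3.008 = 239.3; c'Δl = 11.43; W sinα = 17.8
Slice 4: Δl = 1.4/cos12.3° = 1.433 m; N'_4 = 108·cos12.3° − 3·1.433 = 101.2; c'Δl = 5.44; W sinα = 23.0
Slice 5: Δl = 2.2/cos19.3° = 2.331 m; N'_5 = 150·cos19.3° − 16·2.331 = 104.3; c'Δl = 8.86; W sinα = 49.6
Slice 6: Δl = 3.0/cos29.9° = 3.461 m; N'_6 = 142·cos29.9° − 4·3.461 = 109.3; c'Δl = 13.15; W sinα = 70.8
Slice 7: Δl = 1.9/cos41.1° = 2.521 m; N'_7 = 31·cos41.1° − 8·2.521 = 3.2; c'Δl = 9.58; W sinα = 20.4
Σc'Δl = 65.5 kN/m; ΣN' = 716.0 kN/m; ΣW sinα = 148.8 kN/m
Resisting = 65.5 + 716.0·tan33.3° = 65.5 + 470.3 = 535.8 kN/m
FS = 535.8 / 148.8 = 3.600

FS = 3.60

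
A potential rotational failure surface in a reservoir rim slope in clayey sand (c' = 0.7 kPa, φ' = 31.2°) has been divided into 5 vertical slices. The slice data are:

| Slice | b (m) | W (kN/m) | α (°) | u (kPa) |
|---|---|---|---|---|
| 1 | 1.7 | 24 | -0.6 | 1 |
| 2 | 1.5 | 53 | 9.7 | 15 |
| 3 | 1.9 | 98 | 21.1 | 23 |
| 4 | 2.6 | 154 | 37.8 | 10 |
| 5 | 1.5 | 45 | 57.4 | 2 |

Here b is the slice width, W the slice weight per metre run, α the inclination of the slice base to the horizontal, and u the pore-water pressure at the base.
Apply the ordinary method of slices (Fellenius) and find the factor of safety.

Ordinary method of slices: FS = Σ[c'·Δl_i + (W_i cosα_i − u_i·Δl_i)·tanφ'] / Σ W_i sinα_i, with Δl_i = b_i / cosα_i.
Slice 1: Δl = 1.7/cos(-0.6°) = 1.700 m; N'_1 = 24·cos(-0.6°) − 1·1.700 = 22.3; c'Δl = 1.19; W sinα = -0.3
Slice 2: Δl = 1.5/cos9.7° = 1.522 m; N'_2 = 53·cos9.7° − 15·1.522 = 29.4; c'Δl = 1.07; W sinα = 8.9
Slice 3: Δl = 1.9/cos21.1° = 2.037 m; N'_3 = 98·cos21.1° − 23·2.037 = 44.6; c'Δl = 1.43; W sinα = 35.3
Slice 4: Δl = 2.6/cos37.8° = 3.290 m; N'_4 = 154·cos37.8° − 10·3.290 = 88.8; c'Δl = 2.30; W sinα = 94.4
Slice 5: Δl = 1.5/cos57.4° = 2.784 m; N'_5 = 45·cos57.4° − 2·2.784 = 18.7; c'Δl = 1.95; W sinα = 37.9
Σc'Δl = 7.9 kN/m; ΣN' = 203.8 kN/m; ΣW sinα = 176.3 kN/m
Resisting = 7.9 + 203.8·tan31.2° = 7.9 + 123.4 = 131.3 kN/m
FS = 131.3 / 176.3 = 0.745

FS = 0.75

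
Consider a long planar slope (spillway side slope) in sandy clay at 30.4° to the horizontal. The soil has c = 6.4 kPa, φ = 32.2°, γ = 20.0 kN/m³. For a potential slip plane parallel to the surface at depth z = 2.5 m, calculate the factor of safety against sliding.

For an infinite slope with a slip plane parallel to the surface (no pore pressure): FS = [c + γz cos²β tanφ] / [γz sinβ cosβ].
γz = 20.0·2.5 = 50.00 kN/m²
Numerator = 6.4 + 50.00·cos²30.4°·tan32.2° = 6.4 + 50.00·0.7439·0.6297 = 29.824 kPa
Denominator = 50.00·sin30.4°·cos30.4° = 50.00·0.5060·0.8625 = 21.823 kPa
FS = 29.824 / 21.823 = 1.367

FS = 1.37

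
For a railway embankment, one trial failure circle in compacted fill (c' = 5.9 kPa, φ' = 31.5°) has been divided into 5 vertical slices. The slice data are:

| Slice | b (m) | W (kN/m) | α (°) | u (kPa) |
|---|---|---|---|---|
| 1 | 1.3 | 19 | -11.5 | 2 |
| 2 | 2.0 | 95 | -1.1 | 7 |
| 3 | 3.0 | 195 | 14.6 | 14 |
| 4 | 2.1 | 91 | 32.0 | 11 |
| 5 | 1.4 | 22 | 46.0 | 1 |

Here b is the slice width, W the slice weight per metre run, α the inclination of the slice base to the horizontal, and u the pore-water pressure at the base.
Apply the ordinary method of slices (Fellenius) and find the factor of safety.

Ordinary method of slices: FS = Σ[c'·Δl_i + (W_i cosα_i − u_i·Δl_i)·tanφ'] / Σ W_i sinα_i, with Δl_i = b_i / cosα_i.
Slice 1: Δl = 1.3/cos(-11.5°) = 1.327 m; N'_1 = 19·cos(-11.5°) − 2·1.327 = 16.0; c'Δl = 7.83; W sinα = -3.8
Slice 2: Δl = 2.0/cos(-1.1°) = 2.000 m; N'_2 = 95·cos(-1.1°) − 7·2.000 = 81.0; c'Δl = 11.80; W sinα = -1.8
Slice 3: Δl = 3.0/cos14.6° = 3.100 m; N'_3 = 195·cos14.6° − 14·3.100 = 145.3; c'Δl = 18.29; W sinα = 49.2
Slice 4: Δl = 2.1/cos32.0° = 2.476 m; N'_4 = 91·cos32.0° − 11·2.476 = 49.9; c'Δl = 14.61; W sinα = 48.2
Slice 5: Δl = 1.4/cos46.0° = 2.015 m; N'_5 = 22·cos46.0° − 1·2.015 = 13.3; c'Δl = 11.89; W sinα = 15.8
Σc'Δl = 64.4 kN/m; ΣN' = 305.4 kN/m; ΣW sinα = 107.6 kN/m
Resisting = 64.4 + 305.4·tan31.5° = 64.4 + 187.2 = 251.6 kN/m
FS = 251.6 / 107.6 = 2.339

FS = 2.34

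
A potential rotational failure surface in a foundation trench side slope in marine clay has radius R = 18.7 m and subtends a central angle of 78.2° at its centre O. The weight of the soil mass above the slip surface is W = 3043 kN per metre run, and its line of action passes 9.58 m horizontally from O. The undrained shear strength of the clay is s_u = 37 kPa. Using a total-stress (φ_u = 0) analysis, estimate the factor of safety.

Taking moments about the centre O, the resisting moment is provided by the undrained shear strength acting along the arc:
Arc length L_a = R·θ = 18.7·(78.2°·π/180) = 18.7·1.3648 = 25.52 m
M_R = s_u·L_a·R = 37·25.52·18.7 = 17659.1 kN·m/m
M_D = W·d = 3043·9.58 = 29151.9 kN·m/m
FS = M_R / M_D = 17659.1 / 29151.9 = 0.606

FS = 0.61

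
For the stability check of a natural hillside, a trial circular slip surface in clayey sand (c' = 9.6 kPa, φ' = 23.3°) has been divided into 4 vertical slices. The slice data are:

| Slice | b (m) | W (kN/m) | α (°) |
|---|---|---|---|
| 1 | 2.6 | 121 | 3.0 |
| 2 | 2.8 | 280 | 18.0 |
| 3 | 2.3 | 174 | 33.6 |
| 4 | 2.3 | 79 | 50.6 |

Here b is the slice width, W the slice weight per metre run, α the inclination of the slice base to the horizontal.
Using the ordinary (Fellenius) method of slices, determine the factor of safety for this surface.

Ordinary method of slices: FS = Σ[c'·Δl_i + (W_i cosα_i)·tanφ'] / Σ W_i sinα_i, with Δl_i = b_i / cosα_i.
Slice 1: Δl = 2.6/cos3.0° = 2.604 m; N'_1 = 121·cos3.0° = 120.8; c'Δl = 24.99; W sinα = 6.3
Slice 2: Δl = 2.8/cos18.0° = 2.944 m; N'_2 = 280·cos18.0° = 266.3; c'Δl = 28.26; W sinα = 86.5
Slice 3: Δl = 2.3/cos33.6° = 2.761 m; N'_3 = 174·cos33.6° = 144.9; c'Δl = 26.51; W sinα = 96.3
Slice 4: Δl = 2.3/cos50.6° = 3.624 m; N'_4 = 79·cos50.6° = 50.1; c'Δl = 34.79; W sinα = 61.0
Σc'Δl = 114.6 kN/m; ΣN' = 582.2 kN/m; ΣW sinα = 250.2 kN/m
Resisting = 114.6 + 582.2·tan23.3° = 114.6 + 250.7 = 365.3 kN/m
FS = 365.3 / 250.2 = 1.460

FS = 1.46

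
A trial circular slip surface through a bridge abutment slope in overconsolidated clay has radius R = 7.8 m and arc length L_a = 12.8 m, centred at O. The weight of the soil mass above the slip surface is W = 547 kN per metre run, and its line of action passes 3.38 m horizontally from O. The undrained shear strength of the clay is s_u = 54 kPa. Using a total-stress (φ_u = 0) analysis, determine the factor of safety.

FS = 2.92

Taking moments about the centre O, the resisting moment is provided by the undrained shear strength acting along the arc:
M_R = s_u·L_a·R = 54·12.80·7.8 = 5391.4 kN·m/m
M_D = W·d = 547·3.38 = 1848.9 kN·m/m
FS = M_R / M_D = 5391.4 / 1848.9 = 2.916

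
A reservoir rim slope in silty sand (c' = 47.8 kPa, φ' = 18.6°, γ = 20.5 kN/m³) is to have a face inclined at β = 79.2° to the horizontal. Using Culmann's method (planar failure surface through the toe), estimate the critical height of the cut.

H_c = 17.06 m

Culmann's analysis gives the critical failure plane at α_cr = (β + φ')/2 = (79.2 + 18.6)/2 = 48.9°, and the critical height
H_c = (4c'/γ) · sinβ cosφ' / [1 − cos(β − φ')]
    = (4·47.8/20.5) · sin79.2°·cos18.6° / [1 − cos(60.6°)]
    = 9.327 · 0.9823·0.9478 / [1 − 0.4909]
    = 9.327 · 0.9310 / 0.5091
    = 17.06 m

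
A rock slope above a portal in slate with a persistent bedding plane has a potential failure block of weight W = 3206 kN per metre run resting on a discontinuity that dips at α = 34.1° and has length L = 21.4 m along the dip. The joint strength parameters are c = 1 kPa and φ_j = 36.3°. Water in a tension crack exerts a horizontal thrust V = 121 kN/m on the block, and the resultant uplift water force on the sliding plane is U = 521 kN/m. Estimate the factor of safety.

FS = 0.81

Resolving the block weight along and normal to the plane and applying the Mohr–Coulomb strength on the joint:
N' = W cosα − U − V sinα = 3206·cos34.1° − 521 − 121·sin34.1° = 2065.9 kN/m
Driving force T = W sinα + V cosα = 3206·sin34.1° + 121·cos34.1° = 1897.6 kN/m
Resisting force R = c·L + N'·tanφ_j = 1·21.4 + 2065.9·tan36.3° = 21.4 + 1517.6 = 1539.0 kN/m
FS = R / T = 1539.0 / 1897.6 = 0.811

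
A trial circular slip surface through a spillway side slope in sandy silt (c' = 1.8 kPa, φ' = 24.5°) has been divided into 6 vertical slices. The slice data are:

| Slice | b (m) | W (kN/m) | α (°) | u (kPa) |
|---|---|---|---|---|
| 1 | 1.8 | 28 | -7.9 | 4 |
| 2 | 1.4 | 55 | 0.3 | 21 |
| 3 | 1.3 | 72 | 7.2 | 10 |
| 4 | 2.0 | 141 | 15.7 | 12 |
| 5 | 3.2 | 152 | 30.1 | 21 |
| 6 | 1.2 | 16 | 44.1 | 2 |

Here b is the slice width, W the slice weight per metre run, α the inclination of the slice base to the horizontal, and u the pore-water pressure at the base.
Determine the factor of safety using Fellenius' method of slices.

Ordinary method of slices: FS = Σ[c'·Δl_i + (W_i cosα_i − u_i·Δl_i)·tanφ'] / Σ W_i sinα_i, with Δl_i = b_i / cosα_i.
Slice 1: Δl = 1.8/cos(-7.9°) = 1.817 m; N'_1 = 28·cos(-7.9°) − 4·1.817 = 20.5; c'Δl = 3.27; W sinα = -3.8
Slice 2: Δl = 1.4/cos0.3° = 1.400 m; N'_2 = 55·cos0.3° − 21·1.400 = 25.6; c'Δl = 2.52; W sinα = 0.3
Slice 3: Δl = 1.3/cos7.2° = 1.310 m; N'_3 = 72·cos7.2° − 10·1.310 = 58.3; c'Δl = 2.36; W sinα = 9.0
Slice 4: Δl = 2.0/cos15.7° = 2.078 m; N'_4 = 141·cos15.7° − 12·2.078 = 110.8; c'Δl = 3.74; W sinα = 38.2
Slice 5: Δl = 3.2/cos30.1° = 3.699 m; N'_5 = 152·cos30.1° − 21·3.699 = 53.8; c'Δl = 6.66; W sinα = 76.2
Slice 6: Δl = 1.2/cos44.1° = 1.671 m; N'_6 = 16·cos44.1° − 2·1.671 = 8.1; c'Δl = 3.01; W sinα = 11.1
Σc'Δl = 21.6 kN/m; ΣN' = 277.2 kN/m; ΣW sinα = 131.0 kN/m
Resisting = 21.6 + 277.2·tan24.5° = 21.6 + 126.3 = 147.9 kN/m
FS = 147.9 / 131.0 = 1.129

FS = 1.13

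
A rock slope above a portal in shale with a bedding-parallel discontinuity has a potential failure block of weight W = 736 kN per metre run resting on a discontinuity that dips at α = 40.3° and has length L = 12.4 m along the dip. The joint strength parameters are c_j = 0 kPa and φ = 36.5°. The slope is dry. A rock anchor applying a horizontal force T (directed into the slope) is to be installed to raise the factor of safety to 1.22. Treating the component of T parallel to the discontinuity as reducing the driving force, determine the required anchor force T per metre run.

Resolving forces along and normal to the sliding plane, with the horizontal anchor force T adding T·sinα to the effective normal force and T·cosα acting up the plane against the driving force:
FS = [c_jL + (W cosα + T sinα) tanφ] / [W sinα − T cosα]
Without the anchor: N' = 561.3 kN/m, driving T_d = 476.0 kN/m, resisting R = 0·12.4 + 561.3·tan36.5° = 415.4 kN/m, FS = 0.87.
Setting FS = 1.22 and solving for T:
1.22·(476.0 − T cos40.3°) = 415.4 + T sin40.3°·tan36.5°
T·(sin40.3°·tan36.5° + 1.22·cos40.3°) = 1.22·476.0 − 415.4
T·(0.6468·0.7400 + 1.22·0.7627) = 580.8 − 415.4 = 165.4
T·1.4091 = 165.4
T = 117.4 kN/m

T = 117 kN/m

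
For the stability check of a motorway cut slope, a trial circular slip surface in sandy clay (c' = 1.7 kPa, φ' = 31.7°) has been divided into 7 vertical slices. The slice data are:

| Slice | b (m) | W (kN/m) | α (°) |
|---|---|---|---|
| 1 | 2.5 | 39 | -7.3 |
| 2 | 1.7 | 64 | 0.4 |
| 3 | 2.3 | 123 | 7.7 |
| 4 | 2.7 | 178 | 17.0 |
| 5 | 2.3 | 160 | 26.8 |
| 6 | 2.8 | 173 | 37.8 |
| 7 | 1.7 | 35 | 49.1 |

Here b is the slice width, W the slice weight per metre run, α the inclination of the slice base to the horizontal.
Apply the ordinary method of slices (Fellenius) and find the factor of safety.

Ordinary method of slices: FS = Σ[c'·Δl_i + (W_i cosα_i)·tanφ'] / Σ W_i sinα_i, with Δl_i = b_i / cosα_i.
Slice 1: Δl = 2.5/cos(-7.3°) = 2.520 m; N'_1 = 39·cos(-7.3°) = 38.7; c'Δl = 4.28; W sinα = -5.0
Slice 2: Δl = 1.7/cos0.4° = 1.700 m; N'_2 = 64·cos0.4° = 64.0; c'Δl = 2.89; W sinα = 0.4
Slice 3: Δl = 2.3/cos7.7° = 2.321 m; N'_3 = 123·cos7.7° = 121.9; c'Δl = 3.95; W sinα = 16.5
Slice 4: Δl = 2.7/cos17.0° = 2.823 m; N'_4 = 178·cos17.0° = 170.2; c'Δl = 4.80; W sinα = 52.0
Slice 5: Δl = 2.3/cos26.8° = 2.577 m; N'_5 = 160·cos26.8° = 142.8; c'Δl = 4.38; W sinα = 72.1
Slice 6: Δl = 2.8/cos37.8° = 3.544 m; N'_6 = 173·cos37.8° = 136.7; c'Δl = 6.02; W sinα = 106.0
Slice 7: Δl = 1.7/cos49.1° = 2.596 m; N'_7 = 35·cos49.1° = 22.9; c'Δl = 4.41; W sinα = 26.5
Σc'Δl = 30.7 kN/m; ΣN' = 697.2 kN/m; ΣW sinα = 268.6 kN/m
Resisting = 30.7 + 697.2·tan31.7° = 30.7 + 430.6 = 461.4 kN/m
FS = 461.4 / 268.6 = 1.717

FS = 1.72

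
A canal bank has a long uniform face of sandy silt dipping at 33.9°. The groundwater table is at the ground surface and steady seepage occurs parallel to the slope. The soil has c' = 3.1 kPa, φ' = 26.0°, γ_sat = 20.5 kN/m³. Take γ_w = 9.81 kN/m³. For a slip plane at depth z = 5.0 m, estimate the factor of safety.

With seepage parallel to the slope and the water table at the surface, the effective normal stress on the slip plane uses the buoyant unit weight γ' = γ_sat − γ_w while the driving shear stress uses γ_sat:
FS = [c' + γ' z cos²β tanφ'] / [γ_sat z sinβ cosβ]
γ' = 20.5 − 9.81 = 10.69 kN/m³
Numerator = 3.1 + 10.69·5.0·cos²33.9°·tan26.0° = 3.1 + 10.69·5.0·0.6889·0.4877 = 21.060 kPa
Denominator = 20.5·5.0·sin33.9°·cos33.9° = 20.5·5.0·0.5577·0.8300 = 47.451 kPa
FS = 21.060 / 47.451 = 0.444

FS = 0.44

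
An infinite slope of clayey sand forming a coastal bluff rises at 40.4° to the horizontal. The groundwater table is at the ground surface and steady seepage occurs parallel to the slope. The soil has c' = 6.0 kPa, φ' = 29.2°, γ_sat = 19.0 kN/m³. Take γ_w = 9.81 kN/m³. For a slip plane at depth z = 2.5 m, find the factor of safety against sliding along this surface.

FS = 0.57

With seepage parallel to the slope and the water table at the surface, the effective normal stress on the slip plane uses the buoyant unit weight γ' = γ_sat − γ_w while the driving shear stress uses γ_sat:
FS = [c' + γ' z cos²β tanφ'] / [γ_sat z sinβ cosβ]
γ' = 19.0 − 9.81 = 9.19 kN/m³
Numerator = 6.0 + 9.19·2.5·cos²40.4°·tan29.2° = 6.0 + 9.19·2.5·0.5799·0.5589 = 13.447 kPa
Denominator = 19.0·2.5·sin40.4°·cos40.4° = 19.0·2.5·0.6481·0.7615 = 23.444 kPa
FS = 13.447 / 23.444 = 0.574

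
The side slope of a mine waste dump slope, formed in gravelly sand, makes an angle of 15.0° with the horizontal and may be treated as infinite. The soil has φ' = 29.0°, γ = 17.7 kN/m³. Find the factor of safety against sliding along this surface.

For a dry cohesionless infinite slope the factor of safety is FS = tanφ' / tanβ.
FS = tan29.0° / tan15.0° = 0.5543 / 0.2679 = 2.069

FS = 2.07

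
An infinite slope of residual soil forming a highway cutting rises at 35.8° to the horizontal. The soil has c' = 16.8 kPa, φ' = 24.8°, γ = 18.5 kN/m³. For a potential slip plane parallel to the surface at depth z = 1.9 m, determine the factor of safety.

For an infinite slope with a slip plane parallel to the surface (no pore pressure): FS = [c' + γz cos²β tanφ'] / [γz sinβ cosβ].
γz = 18.5·1.9 = 35.15 kN/m²
Numerator = 16.8 + 35.15·cos²35.8°·tan24.8° = 16.8 + 35.15·0.6578·0.4621 = 27.484 kPa
Denominator = 35.15·sin35.8°·cos35.8° = 35.15·0.5850·0.8111 = 16.676 kPa
FS = 27.484 / 16.676 = 1.648

FS = 1.65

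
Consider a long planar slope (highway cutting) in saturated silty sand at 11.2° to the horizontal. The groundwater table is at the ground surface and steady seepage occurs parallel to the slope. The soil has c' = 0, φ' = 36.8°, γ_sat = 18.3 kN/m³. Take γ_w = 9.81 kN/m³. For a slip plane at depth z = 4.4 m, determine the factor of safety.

FS = 1.75

With seepage parallel to the slope and the water table at the surface, the effective normal stress on the slip plane uses the buoyant unit weight γ' = γ_sat − γ_w while the driving shear stress uses γ_sat:
FS = [c' + γ' z cos²β tanφ'] / [γ_sat z sinβ cosβ]
(For c' = 0 this reduces to FS = (γ'/γ_sat)·tanφ'/tanβ.)
γ' = 18.3 − 9.81 = 8.49 kN/m³
Numerator = 0.0 + 8.49·4.4·cos²11.2°·tan36.8° = 0.0 + 8.49·4.4·0.9623·0.7481 = 26.892 kPa
Denominator = 18.3·4.4·sin11.2°·cos11.2° = 18.3·4.4·0.1942·0.9810 = 15.342 kPa
FS = 26.892 / 15.342 = 1.753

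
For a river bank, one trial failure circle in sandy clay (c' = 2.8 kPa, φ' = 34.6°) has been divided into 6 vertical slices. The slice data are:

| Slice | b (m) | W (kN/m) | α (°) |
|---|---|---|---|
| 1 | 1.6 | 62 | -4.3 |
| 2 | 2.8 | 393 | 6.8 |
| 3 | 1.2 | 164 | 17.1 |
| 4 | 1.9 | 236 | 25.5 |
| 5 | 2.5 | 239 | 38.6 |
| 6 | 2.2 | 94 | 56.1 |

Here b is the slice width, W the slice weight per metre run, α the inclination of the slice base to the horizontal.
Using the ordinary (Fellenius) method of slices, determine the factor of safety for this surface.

Ordinary method of slices: FS = Σ[c'·Δl_i + (W_i cosα_i)·tanφ'] / Σ W_i sinα_i, with Δl_i = b_i / cosα_i.
Slice 1: Δl = 1.6/cos(-4.3°) = 1.605 m; N'_1 = 62·cos(-4.3°) = 61.8; c'Δl = 4.49; W sinα = -4.6
Slice 2: Δl = 2.8/cos6.8° = 2.820 m; N'_2 = 393·cos6.8° = 390.2; c'Δl = 7.90; W sinα = 46.5
Slice 3: Δl = 1.2/cos17.1° = 1.256 m; N'_3 = 164·cos17.1° = 156.8; c'Δl = 3.52; W sinα = 48.2
Slice 4: Δl = 1.9/cos25.5° = 2.105 m; N'_4 = 236·cos25.5° = 213.0; c'Δl = 5.89; W sinα = 101.6
Slice 5: Δl = 2.5/cos38.6° = 3.199 m; N'_5 = 239·cos38.6° = 186.8; c'Δl = 8.96; W sinα = 149.1
Slice 6: Δl = 2.2/cos56.1° = 3.944 m; N'_6 = 94·cos56.1° = 52.4; c'Δl = 11.04; W sinα = 78.0
Σc'Δl = 41.8 kN/m; ΣN' = 1061.0 kN/m; ΣW sinα = 418.8 kN/m
Resisting = 41.8 + 1061.0·tan34.6° = 41.8 + 732.0 = 773.8 kN/m
FS = 773.8 / 418.8 = 1.847

FS = 1.85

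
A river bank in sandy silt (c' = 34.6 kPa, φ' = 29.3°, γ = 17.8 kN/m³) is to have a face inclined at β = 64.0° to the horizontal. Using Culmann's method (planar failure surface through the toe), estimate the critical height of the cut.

H_c = 34.27 m

Culmann's analysis gives the critical failure plane at α_cr = (β + φ')/2 = (64.0 + 29.3)/2 = 46.6°, and the critical height
H_c = (4c'/γ) · sinβ cosφ' / [1 − cos(β − φ')]
    = (4·34.6/17.8) · sin64.0°·cos29.3° / [1 − cos(34.7°)]
    = 7.775 · 0.8988·0.8721 / [1 − 0.8221]
    = 7.775 · 0.7838 / 0.1779
    = 34.27 m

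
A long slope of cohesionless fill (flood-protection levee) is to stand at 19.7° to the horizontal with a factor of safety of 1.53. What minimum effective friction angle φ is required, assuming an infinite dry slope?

φ = 28.7°

FS = tanφ/tanβ ⇒ tanφ = FS · tanβ = 1.53 · tan19.7° = 0.5478
φ = arctan(0.5478) = 28.71°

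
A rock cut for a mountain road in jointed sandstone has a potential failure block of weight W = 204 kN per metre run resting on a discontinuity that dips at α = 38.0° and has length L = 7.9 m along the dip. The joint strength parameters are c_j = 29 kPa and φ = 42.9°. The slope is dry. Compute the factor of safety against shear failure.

Resolving the block weight along and normal to the plane and applying the Mohr–Coulomb strength on the joint:
N' = W cosα = 204·cos38.0° = 160.8 kN/m
Driving force T = W sinα = 204·sin38.0° = 125.6 kN/m
Resisting force R = c_j·L + N'·tanφ = 29·7.9 + 160.8·tan42.9° = 229.1 + 149.4 = 378.5 kN/m
FS = R / T = 378.5 / 125.6 = 3.014

FS = 3.01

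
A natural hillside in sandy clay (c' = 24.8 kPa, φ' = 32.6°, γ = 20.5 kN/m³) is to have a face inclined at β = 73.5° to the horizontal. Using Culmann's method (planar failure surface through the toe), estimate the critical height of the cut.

H_c = 16.01 m

Culmann's analysis gives the critical failure plane at α_cr = (β + φ')/2 = (73.5 + 32.6)/2 = 53.0°, and the critical height
H_c = (4c'/γ) · sinβ cosφ' / [1 − cos(β − φ')]
    = (4·24.8/20.5) · sin73.5°·cos32.6° / [1 − cos(40.9°)]
    = 4.839 · 0.9588·0.8425 / [1 − 0.7559]
    = 4.839 · 0.8078 / 0.2441
    = 16.01 m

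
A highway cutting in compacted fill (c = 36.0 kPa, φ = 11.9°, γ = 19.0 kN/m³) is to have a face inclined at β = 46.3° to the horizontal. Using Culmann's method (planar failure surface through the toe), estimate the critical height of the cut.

Culmann's analysis gives the critical failure plane at α_cr = (β + φ)/2 = (46.3 + 11.9)/2 = 29.1°, and the critical height
H_c = (4c/γ) · sinβ cosφ / [1 − cos(β − φ)]
    = (4·36.0/19.0) · sin46.3°·cos11.9° / [1 − cos(34.4°)]
    = 7.579 · 0.7230·0.9785 / [1 − 0.8251]
    = 7.579 · 0.7074 / 0.1749
    = 30.66 m

H_c = 30.66 m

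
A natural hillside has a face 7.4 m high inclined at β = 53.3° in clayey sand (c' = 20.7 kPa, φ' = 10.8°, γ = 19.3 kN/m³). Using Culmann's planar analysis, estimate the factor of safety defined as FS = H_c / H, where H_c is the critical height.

H_c = (4c'/γ) · sinβ cosφ' / [1 − cos(β − φ')]
    = (4·20.7/19.3) · sin53.3°·cos10.8° / [1 − cos42.5°]
    = 4.290 · 0.7876 / 0.2627 = 12.86 m
FS = H_c / H = 12.86 / 7.4 = 1.738

FS = 1.74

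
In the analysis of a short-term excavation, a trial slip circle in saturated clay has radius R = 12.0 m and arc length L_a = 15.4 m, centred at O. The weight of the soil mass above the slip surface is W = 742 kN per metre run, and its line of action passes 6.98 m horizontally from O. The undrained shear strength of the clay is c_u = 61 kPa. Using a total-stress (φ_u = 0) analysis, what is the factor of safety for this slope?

Taking moments about the centre O, the resisting moment is provided by the undrained shear strength acting along the arc:
M_R = c_u·L_a·R = 61·15.40·12.0 = 11272.8 kN·m/m
M_D = W·d = 742·6.98 = 5179.2 kN·m/m
FS = M_R / M_D = 11272.8 / 5179.2 = 2.177

FS = 2.18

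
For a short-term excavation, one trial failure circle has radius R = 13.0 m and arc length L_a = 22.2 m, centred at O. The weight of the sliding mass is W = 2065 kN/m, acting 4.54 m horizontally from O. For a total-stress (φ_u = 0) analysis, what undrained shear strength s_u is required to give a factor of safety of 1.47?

s_u = 47.8 kPa

FS = s_u·L_a·R / (W·d), so s_u = FS·W·d / (L_a·R).
s_u = 1.47·2065·4.54 / (22.20·13.0) = 13781.4 / 288.60 = 47.75 kPa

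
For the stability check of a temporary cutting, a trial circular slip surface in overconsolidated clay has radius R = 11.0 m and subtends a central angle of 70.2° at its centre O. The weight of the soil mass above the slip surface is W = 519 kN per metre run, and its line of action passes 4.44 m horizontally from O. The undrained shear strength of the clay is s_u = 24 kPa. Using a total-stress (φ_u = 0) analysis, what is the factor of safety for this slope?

FS = 1.54

Taking moments about the centre O, the resisting moment is provided by the undrained shear strength acting along the arc:
Arc length L_a = R·θ = 11.0·(70.2°·π/180) = 11.0·1.2252 = 13.48 m
M_R = s_u·L_a·R = 24·13.48·11.0 = 3558.0 kN·m/m
M_D = W·d = 519·4.44 = 2304.4 kN·m/m
FS = M_R / M_D = 3558.0 / 2304.4 = 1.544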